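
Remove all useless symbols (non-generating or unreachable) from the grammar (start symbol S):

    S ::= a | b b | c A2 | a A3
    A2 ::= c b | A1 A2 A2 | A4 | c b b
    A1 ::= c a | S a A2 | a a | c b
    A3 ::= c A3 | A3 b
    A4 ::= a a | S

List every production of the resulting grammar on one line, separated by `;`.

S ::= a | b b | c A2; A2 ::= c b | A1 A2 A2 | A4 | c b b; A1 ::= c a | S a A2 | a a | c b; A4 ::= a a | S

Generating nonterminals: {A1, A2, A4, S}.
Reachable from S after that: {A1, A2, A4, S}.
Removed useless symbols: {A3} and every production mentioning them.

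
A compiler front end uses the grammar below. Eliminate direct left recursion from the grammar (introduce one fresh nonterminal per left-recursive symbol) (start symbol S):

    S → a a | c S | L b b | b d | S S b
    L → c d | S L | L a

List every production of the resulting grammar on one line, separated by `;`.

S → a a S' | c S S' | L b b S' | b d S'; L → c d L' | S L L'; S' → S b S' | ε; L' → a L' | ε

S, L are directly left-recursive.
For S: α = {S b}, β = {a a, c S, L b b, b d}. Rewrite as S → β S' and S' → α S' | ε.
For L: α = {a}, β = {c d, S L}. Rewrite as L → β L' and L' → α L' | ε.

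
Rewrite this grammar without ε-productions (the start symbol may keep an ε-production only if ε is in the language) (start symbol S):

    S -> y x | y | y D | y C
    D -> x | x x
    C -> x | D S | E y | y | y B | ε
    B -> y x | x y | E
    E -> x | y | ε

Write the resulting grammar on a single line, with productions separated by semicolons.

S -> y x | y | y D | y C; D -> x | x x; C -> x | D S | E y | y | y B; B -> y x | x y | E; E -> x | y

The nullable symbols are {B, C, E}.
ε ∉ L(G), so no ε-production is kept.
Expand every rule over subsets of its nullable positions: C → E y gives E y | y.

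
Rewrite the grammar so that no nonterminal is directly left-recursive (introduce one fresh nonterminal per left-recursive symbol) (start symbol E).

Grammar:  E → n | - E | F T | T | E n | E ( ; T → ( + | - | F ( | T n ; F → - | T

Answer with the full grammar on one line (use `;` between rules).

Directly left-recursive nonterminals: E, T.
For E: α = {n, (}, β = {n, - E, F T, T}. Rewrite as E → β E' and E' → α E' | ε.
For T: α = {n}, β = {( +, -, F (}. Rewrite as T → β T' and T' → α T' | ε.

E → n E' | - E E' | F T E' | T E'; T → ( + T' | - T' | F ( T'; F → - | T; E' → n E' | ( E' | eps; T' → n T' | eps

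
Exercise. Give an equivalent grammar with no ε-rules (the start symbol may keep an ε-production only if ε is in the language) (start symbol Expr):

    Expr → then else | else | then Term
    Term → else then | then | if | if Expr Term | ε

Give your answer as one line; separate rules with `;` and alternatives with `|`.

Nullable set = {Term}.
ε ∉ L(G), so no ε-production is kept.
For each production, add variants omitting each subset of nullable occurrences: Expr → then Term gives then Term | then. Term → if Expr Term gives if Expr Term | if Expr.

Expr → then else | else | then Term | then; Term → else then | then | if | if Expr Term | if Expr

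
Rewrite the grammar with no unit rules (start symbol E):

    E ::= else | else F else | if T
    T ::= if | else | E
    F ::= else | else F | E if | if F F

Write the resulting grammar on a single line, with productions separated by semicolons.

Unit pairs: T ⇒* {E}.
Replace each nonterminal's rules with the union of the non-unit rules of every nonterminal it unit-derives.

E ::= else | else F else | if T; T ::= else | else F else | if T | if; F ::= else | else F | E if | if F F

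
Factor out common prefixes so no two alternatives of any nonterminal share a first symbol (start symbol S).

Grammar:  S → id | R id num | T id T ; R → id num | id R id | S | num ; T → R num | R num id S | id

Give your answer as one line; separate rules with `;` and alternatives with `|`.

R has alternatives sharing prefix 'id': factor to R → id R' with R' → num | R id.
T has alternatives sharing prefix 'R num': factor to T → R num T' with T' → ε | id S.

S → id | R id num | T id T; R → S | num | id R'; T → id | R num T'; R' → num | R id; T' → ε | id S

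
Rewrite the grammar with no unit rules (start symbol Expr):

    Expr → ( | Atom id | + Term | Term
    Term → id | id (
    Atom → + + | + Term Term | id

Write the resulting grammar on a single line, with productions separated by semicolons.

Expr → id | id ( | ( | Atom id | + Term; Term → id | id (; Atom → + + | + Term Term | id

Unit pairs: Expr ⇒* {Term}.
For each unit pair (A, B), copy every non-unit production of B to A, then drop all unit productions.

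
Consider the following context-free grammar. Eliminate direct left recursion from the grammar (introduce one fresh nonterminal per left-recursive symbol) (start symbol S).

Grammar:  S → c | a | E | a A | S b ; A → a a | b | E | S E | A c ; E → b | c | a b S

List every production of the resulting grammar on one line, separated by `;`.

S → c S' | a S' | E S' | a A S'; A → a a A' | b A' | E A' | S E A'; E → b | c | a b S; S' → b S' | ε; A' → c A' | ε

Directly left-recursive nonterminals: S, A.
For S: α = {b}, β = {c, a, E, a A}. Rewrite as S → β S' and S' → α S' | ε.
For A: α = {c}, β = {a a, b, E, S E}. Rewrite as A → β A' and A' → α A' | ε.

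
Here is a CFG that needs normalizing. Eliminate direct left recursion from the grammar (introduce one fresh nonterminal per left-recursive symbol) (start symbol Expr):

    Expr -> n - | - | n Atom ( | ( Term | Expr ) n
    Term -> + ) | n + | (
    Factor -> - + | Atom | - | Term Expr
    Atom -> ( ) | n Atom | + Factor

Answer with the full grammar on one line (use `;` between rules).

Expr is directly left-recursive.
For Expr: α = {) n}, β = {n -, -, n Atom (, ( Term}. Rewrite as Expr → β Expr1 and Expr1 → α Expr1 | ε.

Expr -> n - Expr1 | - Expr1 | n Atom ( Expr1 | ( Term Expr1; Term -> + ) | n + | (; Factor -> - + | Atom | - | Term Expr; Atom -> ( ) | n Atom | + Factor; Expr1 -> ) n Expr1 | eps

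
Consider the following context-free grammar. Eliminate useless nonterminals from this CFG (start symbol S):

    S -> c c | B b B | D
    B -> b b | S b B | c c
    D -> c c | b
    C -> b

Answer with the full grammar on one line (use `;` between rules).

Generating nonterminals: {B, C, D, S}.
Reachable from S after that: {B, D, S}.
Removed useless symbols: {C} and every production mentioning them.

S -> c c | B b B | D; B -> b b | S b B | c c; D -> c c | b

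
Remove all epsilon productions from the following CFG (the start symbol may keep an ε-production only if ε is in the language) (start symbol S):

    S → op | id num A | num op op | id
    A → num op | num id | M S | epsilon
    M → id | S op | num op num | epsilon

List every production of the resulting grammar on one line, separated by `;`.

The nullable symbols are {A, M}.
ε ∉ L(G), so no ε-production is kept.
Expand every rule over subsets of its nullable positions: S → id num A gives id num A | id num. A → M S gives M S | S.

S → op | id num A | id num | num op op | id; A → num op | num id | M S | S; M → id | S op | num op num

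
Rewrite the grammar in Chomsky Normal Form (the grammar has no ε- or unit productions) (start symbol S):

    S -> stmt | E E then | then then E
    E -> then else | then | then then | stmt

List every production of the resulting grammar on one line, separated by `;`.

Introduce a nonterminal for each terminal appearing in a rule of length ≥ 2: X1 → then, X2 → else.
Binarize each right-hand side of length ≥ 3 by chaining fresh nonterminals (Y1, Y2, …): affected rules were S → E E X1; S → X1 X1 E.

S -> stmt | E Y1 | X1 Y2; E -> X1 X2 | then | X1 X1 | stmt; X1 -> then; X2 -> else; Y1 -> E X1; Y2 -> X1 E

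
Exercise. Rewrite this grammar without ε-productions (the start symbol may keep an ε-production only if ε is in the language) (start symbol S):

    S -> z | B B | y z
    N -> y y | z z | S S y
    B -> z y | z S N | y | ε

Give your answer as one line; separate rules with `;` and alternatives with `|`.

S -> z | B B | B | y z | ε; N -> y y | z z | S S y | S y | y; B -> z y | z S N | z N | y

Nullable nonterminals: {B, S}.
ε ∈ L(G) since S is nullable, so keep S → ε.
Add the nullable-subset variants: S → B B gives B B | B. N → S S y gives S S y | S y | y. B → z S N gives z S N | z N.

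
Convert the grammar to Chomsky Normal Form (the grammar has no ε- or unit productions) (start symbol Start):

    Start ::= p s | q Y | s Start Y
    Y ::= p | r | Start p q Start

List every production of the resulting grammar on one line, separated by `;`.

Introduce a nonterminal for each terminal appearing in a rule of length ≥ 2: X1 → p, X2 → s, X3 → q.
Binarize each right-hand side of length ≥ 3 by chaining fresh nonterminals (Y1, Y2, …): affected rules were Start → X2 Start Y; Y → Start X1 X3 Start.

Start ::= X1 X2 | X3 Y | X2 Y1; Y ::= p | r | Start Y2; X1 ::= p; X2 ::= s; X3 ::= q; Y1 ::= Start Y; Y2 ::= X1 Y3; Y3 ::= X3 Start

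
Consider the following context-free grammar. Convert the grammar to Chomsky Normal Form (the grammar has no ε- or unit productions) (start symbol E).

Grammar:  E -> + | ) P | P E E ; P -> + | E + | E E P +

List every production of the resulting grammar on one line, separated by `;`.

E -> + | X1 P | P Y1; P -> + | E X2 | E Y2; X1 -> ); X2 -> +; Y1 -> E E; Y2 -> E Y3; Y3 -> P X2

Introduce a nonterminal for each terminal appearing in a rule of length ≥ 2: X1 → ), X2 → +.
Binarize each right-hand side of length ≥ 3 by chaining fresh nonterminals (Y1, Y2, …): affected rules were E → P E E; P → E E P X2.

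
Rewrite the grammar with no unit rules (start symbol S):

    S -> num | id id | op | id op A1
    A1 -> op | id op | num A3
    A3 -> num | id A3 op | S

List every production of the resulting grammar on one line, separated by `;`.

Unit pairs: A3 ⇒* {S}.
Replace each nonterminal's rules with the union of the non-unit rules of every nonterminal it unit-derives.

S -> num | id id | op | id op A1; A1 -> op | id op | num A3; A3 -> num | id id | op | id op A1 | id A3 op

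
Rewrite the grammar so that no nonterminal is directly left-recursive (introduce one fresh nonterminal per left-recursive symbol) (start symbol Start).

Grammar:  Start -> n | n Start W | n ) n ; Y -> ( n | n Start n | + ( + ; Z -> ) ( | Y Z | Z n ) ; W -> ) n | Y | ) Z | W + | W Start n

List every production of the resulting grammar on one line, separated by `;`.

Start -> n | n Start W | n ) n; Y -> ( n | n Start n | + ( +; Z -> ) ( Z1 | Y Z Z1; W -> ) n W1 | Y W1 | ) Z W1; Z1 -> n ) Z1 | ε; W1 -> + W1 | Start n W1 | ε

Directly left-recursive nonterminals: Z, W.
For Z: α = {n )}, β = {) (, Y Z}. Rewrite as Z → β Z1 and Z1 → α Z1 | ε.
For W: α = {+, Start n}, β = {) n, Y, ) Z}. Rewrite as W → β W1 and W1 → α W1 | ε.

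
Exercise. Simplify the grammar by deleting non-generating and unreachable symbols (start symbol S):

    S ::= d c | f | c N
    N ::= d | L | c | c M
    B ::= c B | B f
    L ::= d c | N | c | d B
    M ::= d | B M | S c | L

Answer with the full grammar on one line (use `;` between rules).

Generating nonterminals: {L, M, N, S}.
Reachable from S after that: {L, M, N, S}.
Removed useless symbols: {B} and every production mentioning them.

S ::= d c | f | c N; N ::= d | L | c | c M; L ::= d c | N | c; M ::= d | S c | L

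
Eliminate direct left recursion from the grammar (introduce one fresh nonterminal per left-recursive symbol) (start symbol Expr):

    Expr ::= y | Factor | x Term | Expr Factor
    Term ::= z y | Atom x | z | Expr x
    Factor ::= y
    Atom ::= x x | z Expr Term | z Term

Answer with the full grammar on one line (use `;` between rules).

Expr is directly left-recursive.
For Expr: α = {Factor}, β = {y, Factor, x Term}. Rewrite as Expr → β Expr1 and Expr1 → α Expr1 | ε.

Expr ::= y Expr1 | Factor Expr1 | x Term Expr1; Term ::= z y | Atom x | z | Expr x; Factor ::= y; Atom ::= x x | z Expr Term | z Term; Expr1 ::= Factor Expr1 | ε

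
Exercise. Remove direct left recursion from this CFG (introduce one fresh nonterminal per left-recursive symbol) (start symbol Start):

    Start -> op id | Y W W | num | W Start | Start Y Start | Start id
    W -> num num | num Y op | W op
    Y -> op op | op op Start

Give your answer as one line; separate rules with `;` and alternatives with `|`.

Start -> op id Start1 | Y W W Start1 | num Start1 | W Start Start1; W -> num num W1 | num Y op W1; Y -> op op | op op Start; Start1 -> Y Start Start1 | id Start1 | epsilon; W1 -> op W1 | epsilon

Directly left-recursive nonterminals: Start, W.
For Start: α = {Y Start, id}, β = {op id, Y W W, num, W Start}. Rewrite as Start → β Start1 and Start1 → α Start1 | ε.
For W: α = {op}, β = {num num, num Y op}. Rewrite as W → β W1 and W1 → α W1 | ε.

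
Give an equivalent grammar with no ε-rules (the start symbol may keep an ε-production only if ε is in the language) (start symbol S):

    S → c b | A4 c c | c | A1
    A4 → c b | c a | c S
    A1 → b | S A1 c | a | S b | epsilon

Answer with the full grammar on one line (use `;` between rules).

S → c b | A4 c c | c | A1 | epsilon; A4 → c b | c a | c S | c; A1 → b | S A1 c | S c | A1 c | c | a | S b

The nullable symbols are {A1, S}.
ε ∈ L(G) since S is nullable, so keep S → ε.
Expand every rule over subsets of its nullable positions: A4 → c S gives c S | c. A1 → S A1 c gives S A1 c | S c | A1 c | c.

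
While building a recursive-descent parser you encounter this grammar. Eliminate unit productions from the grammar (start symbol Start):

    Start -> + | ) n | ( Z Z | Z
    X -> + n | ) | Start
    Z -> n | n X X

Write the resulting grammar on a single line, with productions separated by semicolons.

Start -> n | n X X | + | ) n | ( Z Z; X -> n | n X X | + | ) n | ( Z Z | + n | ); Z -> n | n X X

Unit pairs: Start ⇒* {Z}; X ⇒* {Start, Z}.
For each unit pair (A, B), copy every non-unit production of B to A, then drop all unit productions.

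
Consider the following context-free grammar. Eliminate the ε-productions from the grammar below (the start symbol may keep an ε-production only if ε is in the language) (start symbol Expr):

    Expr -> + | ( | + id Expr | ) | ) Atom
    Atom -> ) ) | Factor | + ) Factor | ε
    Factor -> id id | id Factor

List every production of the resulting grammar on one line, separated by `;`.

The nullable symbols are {Atom}.
ε ∉ L(G), so no ε-production is kept.

Expr -> + | ( | + id Expr | ) | ) Atom; Atom -> ) ) | Factor | + ) Factor; Factor -> id id | id Factor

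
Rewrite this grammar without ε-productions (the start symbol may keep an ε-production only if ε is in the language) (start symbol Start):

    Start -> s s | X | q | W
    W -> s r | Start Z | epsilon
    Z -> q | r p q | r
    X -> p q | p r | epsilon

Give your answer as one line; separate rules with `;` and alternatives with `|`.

Start -> s s | X | q | W | epsilon; W -> s r | Start Z | Z; Z -> q | r p q | r; X -> p q | p r

Nullable set = {Start, W, X}.
ε ∈ L(G) since Start is nullable, so keep Start → ε.
Add the nullable-subset variants: W → Start Z gives Start Z | Z.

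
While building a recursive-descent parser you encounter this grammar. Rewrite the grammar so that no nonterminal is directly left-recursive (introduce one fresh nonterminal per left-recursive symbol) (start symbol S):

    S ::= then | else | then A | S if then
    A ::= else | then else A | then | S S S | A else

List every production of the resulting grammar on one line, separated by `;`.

Directly left-recursive nonterminals: S, A.
For S: α = {if then}, β = {then, else, then A}. Rewrite as S → β S' and S' → α S' | ε.
For A: α = {else}, β = {else, then else A, then, S S S}. Rewrite as A → β A' and A' → α A' | ε.

S ::= then S' | else S' | then A S'; A ::= else A' | then else A A' | then A' | S S S A'; S' ::= if then S' | ε; A' ::= else A' | ε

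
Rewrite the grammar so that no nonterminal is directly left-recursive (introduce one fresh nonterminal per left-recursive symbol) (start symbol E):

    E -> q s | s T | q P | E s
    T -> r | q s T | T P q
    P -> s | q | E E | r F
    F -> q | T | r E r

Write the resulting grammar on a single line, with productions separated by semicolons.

E, T are directly left-recursive.
For E: α = {s}, β = {q s, s T, q P}. Rewrite as E → β E' and E' → α E' | ε.
For T: α = {P q}, β = {r, q s T}. Rewrite as T → β T' and T' → α T' | ε.

E -> q s E' | s T E' | q P E'; T -> r T' | q s T T'; P -> s | q | E E | r F; F -> q | T | r E r; E' -> s E' | ε; T' -> P q T' | ε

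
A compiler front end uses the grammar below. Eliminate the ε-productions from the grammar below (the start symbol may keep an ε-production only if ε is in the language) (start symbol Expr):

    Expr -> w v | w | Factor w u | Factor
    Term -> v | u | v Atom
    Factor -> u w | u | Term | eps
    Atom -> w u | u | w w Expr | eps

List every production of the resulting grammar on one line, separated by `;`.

Expr -> w v | w | Factor w u | w u | Factor | ε; Term -> v | u | v Atom; Factor -> u w | u | Term; Atom -> w u | u | w w Expr | w w

The nullable symbols are {Atom, Expr, Factor}.
ε ∈ L(G) since Expr is nullable, so keep Expr → ε.
Add the nullable-subset variants: Expr → Factor w u gives Factor w u | w u. Atom → w w Expr gives w w Expr | w w.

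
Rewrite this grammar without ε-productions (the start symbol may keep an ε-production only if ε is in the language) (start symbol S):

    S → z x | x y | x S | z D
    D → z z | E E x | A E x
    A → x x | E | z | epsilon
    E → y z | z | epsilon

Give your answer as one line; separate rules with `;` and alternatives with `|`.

Nullable nonterminals: {A, E}.
ε ∉ L(G), so no ε-production is kept.
For each production, add variants omitting each subset of nullable occurrences: D → E E x gives E E x | E x | x. D → A E x gives A E x | A x.

S → z x | x y | x S | z D; D → z z | E E x | E x | x | A E x | A x; A → x x | E | z; E → y z | z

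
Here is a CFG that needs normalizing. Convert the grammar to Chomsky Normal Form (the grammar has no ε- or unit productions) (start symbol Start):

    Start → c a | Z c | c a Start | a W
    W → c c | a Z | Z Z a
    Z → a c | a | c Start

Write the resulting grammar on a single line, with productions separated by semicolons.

Start → X1 X2 | Z X1 | X1 Y1 | X2 W; W → X1 X1 | X2 Z | Z Y2; Z → X2 X1 | a | X1 Start; X1 → c; X2 → a; Y1 → X2 Start; Y2 → Z X2

Introduce a nonterminal for each terminal appearing in a rule of length ≥ 2: X1 → c, X2 → a.
Binarize each right-hand side of length ≥ 3 by chaining fresh nonterminals (Y1, Y2, …): affected rules were Start → X1 X2 Start; W → Z Z X2.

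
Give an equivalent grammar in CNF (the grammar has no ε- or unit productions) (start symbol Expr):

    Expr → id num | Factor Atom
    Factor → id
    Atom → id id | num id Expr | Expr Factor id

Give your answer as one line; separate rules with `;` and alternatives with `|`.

Introduce a nonterminal for each terminal appearing in a rule of length ≥ 2: X1 → id, X2 → num.
Binarize each right-hand side of length ≥ 3 by chaining fresh nonterminals (Y1, Y2, …): affected rules were Atom → X2 X1 Expr; Atom → Expr Factor X1.

Expr → X1 X2 | Factor Atom; Factor → id; Atom → X1 X1 | X2 Y1 | Expr Y2; X1 → id; X2 → num; Y1 → X1 Expr; Y2 → Factor X1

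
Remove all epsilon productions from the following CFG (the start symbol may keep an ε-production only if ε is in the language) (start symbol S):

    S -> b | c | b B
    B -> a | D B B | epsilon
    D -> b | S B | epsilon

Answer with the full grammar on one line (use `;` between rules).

Nullable nonterminals: {B, D}.
ε ∉ L(G), so no ε-production is kept.
Add the nullable-subset variants: B → D B B gives D B B | D B | D | B B. D → S B gives S B | S.

S -> b | c | b B; B -> a | D B B | D B | D | B B; D -> b | S B | S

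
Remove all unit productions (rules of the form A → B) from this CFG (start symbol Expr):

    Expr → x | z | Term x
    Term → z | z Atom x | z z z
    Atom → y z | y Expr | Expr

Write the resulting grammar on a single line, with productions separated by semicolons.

Unit pairs: Atom ⇒* {Expr}.
For every A with A ⇒* B via unit rules, add B's non-unit alternatives to A; then delete every rule of the form X → Y.

Expr → x | z | Term x; Term → z | z Atom x | z z z; Atom → y z | y Expr | x | z | Term x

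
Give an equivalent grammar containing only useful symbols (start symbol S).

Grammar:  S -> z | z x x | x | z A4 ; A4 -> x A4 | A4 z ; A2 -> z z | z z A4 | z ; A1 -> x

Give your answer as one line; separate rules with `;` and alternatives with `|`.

Generating nonterminals: {A1, A2, S}.
Reachable from S after that: {S}.
Removed useless symbols: {A1, A2, A4} and every production mentioning them.

S -> z | z x x | x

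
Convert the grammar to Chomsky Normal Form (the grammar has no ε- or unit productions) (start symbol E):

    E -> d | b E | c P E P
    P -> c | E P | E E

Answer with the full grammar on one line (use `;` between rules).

Introduce a nonterminal for each terminal appearing in a rule of length ≥ 2: X1 → b, X2 → c.
Binarize each right-hand side of length ≥ 3 by chaining fresh nonterminals (Y1, Y2, …): affected rules were E → X2 P E P.

E -> d | X1 E | X2 Y1; P -> c | E P | E E; X1 -> b; X2 -> c; Y1 -> P Y2; Y2 -> E P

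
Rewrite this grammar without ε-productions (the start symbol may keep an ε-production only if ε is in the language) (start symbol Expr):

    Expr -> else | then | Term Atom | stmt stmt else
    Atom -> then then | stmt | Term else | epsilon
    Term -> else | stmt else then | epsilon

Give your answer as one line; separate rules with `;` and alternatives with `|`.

Expr -> else | then | Term Atom | Term | Atom | stmt stmt else | epsilon; Atom -> then then | stmt | Term else | else; Term -> else | stmt else then

The nullable symbols are {Atom, Expr, Term}.
ε ∈ L(G) since Expr is nullable, so keep Expr → ε.
Expand every rule over subsets of its nullable positions: Expr → Term Atom gives Term Atom | Term | Atom. Atom → Term else gives Term else | else.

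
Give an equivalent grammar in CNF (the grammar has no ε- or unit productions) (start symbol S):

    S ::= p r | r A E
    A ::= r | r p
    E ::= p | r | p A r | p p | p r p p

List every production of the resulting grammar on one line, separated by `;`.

Introduce a nonterminal for each terminal appearing in a rule of length ≥ 2: X1 → p, X2 → r.
Binarize each right-hand side of length ≥ 3 by chaining fresh nonterminals (Y1, Y2, …): affected rules were S → X2 A E; E → X1 A X2; E → X1 X2 X1 X1.

S ::= X1 X2 | X2 Y1; A ::= r | X2 X1; E ::= p | r | X1 Y2 | X1 X1 | X1 Y3; X1 ::= p; X2 ::= r; Y1 ::= A E; Y2 ::= A X2; Y3 ::= X2 Y4; Y4 ::= X1 X1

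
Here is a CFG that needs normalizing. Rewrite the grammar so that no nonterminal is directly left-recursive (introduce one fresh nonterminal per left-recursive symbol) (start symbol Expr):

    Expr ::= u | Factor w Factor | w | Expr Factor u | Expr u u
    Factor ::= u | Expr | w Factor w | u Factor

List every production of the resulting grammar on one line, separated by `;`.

Expr is directly left-recursive.
For Expr: α = {Factor u, u u}, β = {u, Factor w Factor, w}. Rewrite as Expr → β Expr1 and Expr1 → α Expr1 | ε.

Expr ::= u Expr1 | Factor w Factor Expr1 | w Expr1; Factor ::= u | Expr | w Factor w | u Factor; Expr1 ::= Factor u Expr1 | u u Expr1 | ε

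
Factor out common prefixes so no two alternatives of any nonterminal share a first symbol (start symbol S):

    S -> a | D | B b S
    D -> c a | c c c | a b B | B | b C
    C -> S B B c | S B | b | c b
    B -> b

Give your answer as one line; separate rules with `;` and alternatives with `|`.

D has alternatives sharing prefix 'c': factor to D → c D' with D' → a | c c.
C has alternatives sharing prefix 'S B': factor to C → S B C' with C' → B c | ε.

S -> a | D | B b S; D -> a b B | B | b C | c D'; C -> b | c b | S B C'; B -> b; D' -> a | c c; C' -> B c | ε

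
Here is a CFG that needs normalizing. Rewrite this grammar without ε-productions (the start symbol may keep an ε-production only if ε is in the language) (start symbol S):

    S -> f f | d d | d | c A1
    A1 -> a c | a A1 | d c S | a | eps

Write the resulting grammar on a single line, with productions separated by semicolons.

S -> f f | d d | d | c A1 | c; A1 -> a c | a A1 | a | d c S

Nullable nonterminals: {A1}.
ε ∉ L(G), so no ε-production is kept.
Expand every rule over subsets of its nullable positions: S → c A1 gives c A1 | c. A1 → a A1 gives a A1 | a.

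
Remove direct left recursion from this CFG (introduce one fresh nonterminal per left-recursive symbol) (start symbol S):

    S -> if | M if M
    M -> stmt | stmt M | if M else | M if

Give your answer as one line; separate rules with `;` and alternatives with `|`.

S -> if | M if M; M -> stmt M' | stmt M M' | if M else M'; M' -> if M' | ε

Directly left-recursive nonterminal: M.
For M: α = {if}, β = {stmt, stmt M, if M else}. Rewrite as M → β M' and M' → α M' | ε.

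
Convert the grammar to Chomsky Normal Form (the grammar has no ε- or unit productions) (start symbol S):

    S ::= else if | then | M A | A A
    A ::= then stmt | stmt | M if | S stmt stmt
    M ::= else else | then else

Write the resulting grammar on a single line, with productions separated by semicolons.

Introduce a nonterminal for each terminal appearing in a rule of length ≥ 2: X1 → else, X2 → if, X3 → then, X4 → stmt.
Binarize each right-hand side of length ≥ 3 by chaining fresh nonterminals (Y1, Y2, …): affected rules were A → S X4 X4.

S ::= X1 X2 | then | M A | A A; A ::= X3 X4 | stmt | M X2 | S Y1; M ::= X1 X1 | X3 X1; X1 ::= else; X2 ::= if; X3 ::= then; X4 ::= stmt; Y1 ::= X4 X4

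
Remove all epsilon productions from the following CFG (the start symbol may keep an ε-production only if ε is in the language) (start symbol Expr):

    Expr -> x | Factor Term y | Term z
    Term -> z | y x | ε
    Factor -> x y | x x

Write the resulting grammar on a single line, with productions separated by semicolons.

Nullable set = {Term}.
ε ∉ L(G), so no ε-production is kept.
Expand every rule over subsets of its nullable positions: Expr → Factor Term y gives Factor Term y | Factor y. Expr → Term z gives Term z | z.

Expr -> x | Factor Term y | Factor y | Term z | z; Term -> z | y x; Factor -> x y | x x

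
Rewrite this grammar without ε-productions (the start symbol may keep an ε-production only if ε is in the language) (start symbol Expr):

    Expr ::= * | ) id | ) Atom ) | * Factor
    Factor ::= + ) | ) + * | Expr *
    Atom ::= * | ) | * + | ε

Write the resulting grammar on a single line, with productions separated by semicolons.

Nullable set = {Atom}.
ε ∉ L(G), so no ε-production is kept.
Expand every rule over subsets of its nullable positions: Expr → ) Atom ) gives ) Atom ) | ) ).

Expr ::= * | ) id | ) Atom ) | ) ) | * Factor; Factor ::= + ) | ) + * | Expr *; Atom ::= * | ) | * +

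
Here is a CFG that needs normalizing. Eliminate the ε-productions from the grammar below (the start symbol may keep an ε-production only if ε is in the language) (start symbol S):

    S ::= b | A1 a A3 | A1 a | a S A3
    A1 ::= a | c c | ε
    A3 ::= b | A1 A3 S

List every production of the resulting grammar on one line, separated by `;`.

Nullable set = {A1}.
ε ∉ L(G), so no ε-production is kept.
Expand every rule over subsets of its nullable positions: S → A1 a A3 gives A1 a A3 | a A3. S → A1 a gives A1 a | a. A3 → A1 A3 S gives A1 A3 S | A3 S.

S ::= b | A1 a A3 | a A3 | A1 a | a | a S A3; A1 ::= a | c c; A3 ::= b | A1 A3 S | A3 S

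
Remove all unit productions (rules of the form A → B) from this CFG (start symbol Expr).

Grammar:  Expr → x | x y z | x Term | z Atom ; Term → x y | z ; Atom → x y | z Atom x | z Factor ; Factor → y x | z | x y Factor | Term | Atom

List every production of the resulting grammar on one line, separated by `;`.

Unit pairs: Factor ⇒* {Atom, Term}.
For every A with A ⇒* B via unit rules, add B's non-unit alternatives to A; then delete every rule of the form X → Y.

Expr → x | x y z | x Term | z Atom; Term → x y | z; Atom → x y | z Atom x | z Factor; Factor → x y | z | z Atom x | z Factor | y x | x y Factor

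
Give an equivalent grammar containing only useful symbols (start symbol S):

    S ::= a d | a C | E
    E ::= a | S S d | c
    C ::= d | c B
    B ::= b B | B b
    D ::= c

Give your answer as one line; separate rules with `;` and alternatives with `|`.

Generating nonterminals: {C, D, E, S}.
Reachable from S after that: {C, E, S}.
Removed useless symbols: {B, D} and every production mentioning them.

S ::= a d | a C | E; E ::= a | S S d | c; C ::= d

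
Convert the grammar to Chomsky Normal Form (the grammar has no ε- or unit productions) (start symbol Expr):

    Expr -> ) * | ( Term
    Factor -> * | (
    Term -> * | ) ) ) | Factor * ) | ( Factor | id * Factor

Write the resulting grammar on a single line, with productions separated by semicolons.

Introduce a nonterminal for each terminal appearing in a rule of length ≥ 2: X1 → ), X2 → *, X3 → (, X4 → id.
Binarize each right-hand side of length ≥ 3 by chaining fresh nonterminals (Y1, Y2, …): affected rules were Term → X1 X1 X1; Term → Factor X2 X1; Term → X4 X2 Factor.

Expr -> X1 X2 | X3 Term; Factor -> * | (; Term -> * | X1 Y1 | Factor Y2 | X3 Factor | X4 Y3; X1 -> ); X2 -> *; X3 -> (; X4 -> id; Y1 -> X1 X1; Y2 -> X2 X1; Y3 -> X2 Factor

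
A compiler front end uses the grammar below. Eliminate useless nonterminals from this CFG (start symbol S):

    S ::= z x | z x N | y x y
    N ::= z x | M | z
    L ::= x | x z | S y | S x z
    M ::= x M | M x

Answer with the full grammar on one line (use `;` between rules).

Generating nonterminals: {L, N, S}.
Reachable from S after that: {N, S}.
Removed useless symbols: {L, M} and every production mentioning them.

S ::= z x | z x N | y x y; N ::= z x | z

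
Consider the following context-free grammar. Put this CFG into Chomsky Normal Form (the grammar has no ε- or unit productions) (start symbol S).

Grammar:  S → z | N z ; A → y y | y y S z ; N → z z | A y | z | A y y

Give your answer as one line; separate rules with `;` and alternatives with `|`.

S → z | N X1; A → X2 X2 | X2 Y1; N → X1 X1 | A X2 | z | A Y3; X1 → z; X2 → y; Y1 → X2 Y2; Y2 → S X1; Y3 → X2 X2

Introduce a nonterminal for each terminal appearing in a rule of length ≥ 2: X1 → z, X2 → y.
Binarize each right-hand side of length ≥ 3 by chaining fresh nonterminals (Y1, Y2, …): affected rules were A → X2 X2 S X1; N → A X2 X2.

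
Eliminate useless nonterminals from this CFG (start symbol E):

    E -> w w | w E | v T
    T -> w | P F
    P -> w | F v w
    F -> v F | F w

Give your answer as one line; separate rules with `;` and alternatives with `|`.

Generating nonterminals: {E, P, T}.
Reachable from E after that: {E, T}.
Removed useless symbols: {F, P} and every production mentioning them.

E -> w w | w E | v T; T -> w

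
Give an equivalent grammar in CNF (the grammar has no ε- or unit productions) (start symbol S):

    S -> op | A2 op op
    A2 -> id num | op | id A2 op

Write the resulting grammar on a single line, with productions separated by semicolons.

S -> op | A2 Y1; A2 -> X2 X3 | op | X2 Y2; X1 -> op; X2 -> id; X3 -> num; Y1 -> X1 X1; Y2 -> A2 X1

Introduce a nonterminal for each terminal appearing in a rule of length ≥ 2: X1 → op, X2 → id, X3 → num.
Binarize each right-hand side of length ≥ 3 by chaining fresh nonterminals (Y1, Y2, …): affected rules were S → A2 X1 X1; A2 → X2 A2 X1.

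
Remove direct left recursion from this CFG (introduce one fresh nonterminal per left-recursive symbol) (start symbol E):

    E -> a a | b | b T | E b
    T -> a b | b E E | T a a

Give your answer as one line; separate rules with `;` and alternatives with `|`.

E -> a a E' | b E' | b T E'; T -> a b T' | b E E T'; E' -> b E' | ε; T' -> a a T' | ε

Directly left-recursive nonterminals: E, T.
For E: α = {b}, β = {a a, b, b T}. Rewrite as E → β E' and E' → α E' | ε.
For T: α = {a a}, β = {a b, b E E}. Rewrite as T → β T' and T' → α T' | ε.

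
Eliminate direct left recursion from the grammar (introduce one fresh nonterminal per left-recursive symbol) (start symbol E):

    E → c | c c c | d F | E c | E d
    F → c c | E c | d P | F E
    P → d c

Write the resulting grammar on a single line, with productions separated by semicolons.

E, F are directly left-recursive.
For E: α = {c, d}, β = {c, c c c, d F}. Rewrite as E → β E' and E' → α E' | ε.
For F: α = {E}, β = {c c, E c, d P}. Rewrite as F → β F' and F' → α F' | ε.

E → c E' | c c c E' | d F E'; F → c c F' | E c F' | d P F'; P → d c; E' → c E' | d E' | ε; F' → E F' | ε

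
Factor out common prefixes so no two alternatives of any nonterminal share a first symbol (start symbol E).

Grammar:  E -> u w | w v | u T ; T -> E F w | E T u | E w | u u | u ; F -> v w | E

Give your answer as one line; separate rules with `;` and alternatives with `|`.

E has alternatives sharing prefix 'u': factor to E → u E' with E' → w | T.
T has alternatives sharing prefix 'E': factor to T → E T' with T' → F w | T u | w.
T has alternatives sharing prefix 'u': factor to T → u T'' with T'' → u | ε.

E -> w v | u E'; T -> E T' | u T''; F -> v w | E; E' -> w | T; T' -> F w | T u | w; T'' -> u | ε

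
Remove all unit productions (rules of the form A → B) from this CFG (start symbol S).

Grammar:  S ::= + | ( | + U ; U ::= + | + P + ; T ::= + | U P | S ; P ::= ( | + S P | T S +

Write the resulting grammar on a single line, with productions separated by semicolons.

Unit pairs: T ⇒* {S}.
For every A with A ⇒* B via unit rules, add B's non-unit alternatives to A; then delete every rule of the form X → Y.

S ::= + | ( | + U; U ::= + | + P +; T ::= + | ( | + U | U P; P ::= ( | + S P | T S +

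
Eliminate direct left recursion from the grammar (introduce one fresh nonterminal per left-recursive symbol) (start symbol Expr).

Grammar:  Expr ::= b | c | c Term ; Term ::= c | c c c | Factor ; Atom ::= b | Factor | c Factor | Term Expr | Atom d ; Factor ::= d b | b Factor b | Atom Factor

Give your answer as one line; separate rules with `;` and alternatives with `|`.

Expr ::= b | c | c Term; Term ::= c | c c c | Factor; Atom ::= b Atom1 | Factor Atom1 | c Factor Atom1 | Term Expr Atom1; Factor ::= d b | b Factor b | Atom Factor; Atom1 ::= d Atom1 | epsilon

Directly left-recursive nonterminal: Atom.
For Atom: α = {d}, β = {b, Factor, c Factor, Term Expr}. Rewrite as Atom → β Atom1 and Atom1 → α Atom1 | ε.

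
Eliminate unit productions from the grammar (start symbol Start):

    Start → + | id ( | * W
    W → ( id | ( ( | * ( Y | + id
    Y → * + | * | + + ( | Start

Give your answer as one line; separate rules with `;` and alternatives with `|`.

Unit pairs: Y ⇒* {Start}.
For each unit pair (A, B), copy every non-unit production of B to A, then drop all unit productions.

Start → + | id ( | * W; W → ( id | ( ( | * ( Y | + id; Y → + | id ( | * W | * + | * | + + (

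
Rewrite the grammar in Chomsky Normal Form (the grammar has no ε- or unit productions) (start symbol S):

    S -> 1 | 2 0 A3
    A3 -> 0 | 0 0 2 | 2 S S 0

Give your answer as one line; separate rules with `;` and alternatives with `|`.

Introduce a nonterminal for each terminal appearing in a rule of length ≥ 2: X1 → 2, X2 → 0.
Binarize each right-hand side of length ≥ 3 by chaining fresh nonterminals (Y1, Y2, …): affected rules were S → X1 X2 A3; A3 → X2 X2 X1; A3 → X1 S S X2.

S -> 1 | X1 Y1; A3 -> 0 | X2 Y2 | X1 Y3; X1 -> 2; X2 -> 0; Y1 -> X2 A3; Y2 -> X2 X1; Y3 -> S Y4; Y4 -> S X2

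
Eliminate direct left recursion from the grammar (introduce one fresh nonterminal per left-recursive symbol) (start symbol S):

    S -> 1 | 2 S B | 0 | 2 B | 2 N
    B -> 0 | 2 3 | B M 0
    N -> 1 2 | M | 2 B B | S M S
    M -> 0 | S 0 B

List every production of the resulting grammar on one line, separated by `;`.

S -> 1 | 2 S B | 0 | 2 B | 2 N; B -> 0 B' | 2 3 B'; N -> 1 2 | M | 2 B B | S M S; M -> 0 | S 0 B; B' -> M 0 B' | epsilon

Directly left-recursive nonterminal: B.
For B: α = {M 0}, β = {0, 2 3}. Rewrite as B → β B' and B' → α B' | ε.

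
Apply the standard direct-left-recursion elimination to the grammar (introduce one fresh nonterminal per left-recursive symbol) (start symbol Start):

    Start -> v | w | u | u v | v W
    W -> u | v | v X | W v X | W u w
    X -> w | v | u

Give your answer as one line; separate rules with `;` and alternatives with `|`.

Start -> v | w | u | u v | v W; W -> u W1 | v W1 | v X W1; X -> w | v | u; W1 -> v X W1 | u w W1 | ε

Directly left-recursive nonterminal: W.
For W: α = {v X, u w}, β = {u, v, v X}. Rewrite as W → β W1 and W1 → α W1 | ε.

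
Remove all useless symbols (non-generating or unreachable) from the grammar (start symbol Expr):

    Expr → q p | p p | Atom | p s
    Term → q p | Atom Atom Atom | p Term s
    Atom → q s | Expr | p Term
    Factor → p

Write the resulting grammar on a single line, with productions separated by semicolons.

Generating nonterminals: {Atom, Expr, Factor, Term}.
Reachable from Expr after that: {Atom, Expr, Term}.
Removed useless symbols: {Factor} and every production mentioning them.

Expr → q p | p p | Atom | p s; Term → q p | Atom Atom Atom | p Term s; Atom → q s | Expr | p Term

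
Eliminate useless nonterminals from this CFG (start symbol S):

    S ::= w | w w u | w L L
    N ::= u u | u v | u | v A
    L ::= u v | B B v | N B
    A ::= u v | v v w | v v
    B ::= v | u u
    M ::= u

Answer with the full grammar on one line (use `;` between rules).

S ::= w | w w u | w L L; N ::= u u | u v | u | v A; L ::= u v | B B v | N B; A ::= u v | v v w | v v; B ::= v | u u

Generating nonterminals: {A, B, L, M, N, S}.
Reachable from S after that: {A, B, L, N, S}.
Removed useless symbols: {M} and every production mentioning them.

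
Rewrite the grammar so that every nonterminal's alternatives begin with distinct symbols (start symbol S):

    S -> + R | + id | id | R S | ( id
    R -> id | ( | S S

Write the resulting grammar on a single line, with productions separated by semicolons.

S has alternatives sharing prefix '+': factor to S → + S' with S' → R | id.

S -> id | R S | ( id | + S'; R -> id | ( | S S; S' -> R | id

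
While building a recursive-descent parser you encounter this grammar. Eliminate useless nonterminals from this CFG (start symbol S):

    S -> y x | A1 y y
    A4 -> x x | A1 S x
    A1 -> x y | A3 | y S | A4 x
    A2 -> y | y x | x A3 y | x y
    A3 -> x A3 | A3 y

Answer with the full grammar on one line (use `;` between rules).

S -> y x | A1 y y; A4 -> x x | A1 S x; A1 -> x y | y S | A4 x

Generating nonterminals: {A1, A2, A4, S}.
Reachable from S after that: {A1, A4, S}.
Removed useless symbols: {A2, A3} and every production mentioning them.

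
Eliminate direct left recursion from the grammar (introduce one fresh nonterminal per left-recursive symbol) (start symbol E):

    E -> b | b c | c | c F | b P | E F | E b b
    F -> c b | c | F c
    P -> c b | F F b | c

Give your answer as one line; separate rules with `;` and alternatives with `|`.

E, F are directly left-recursive.
For E: α = {F, b b}, β = {b, b c, c, c F, b P}. Rewrite as E → β E' and E' → α E' | ε.
For F: α = {c}, β = {c b, c}. Rewrite as F → β F' and F' → α F' | ε.

E -> b E' | b c E' | c E' | c F E' | b P E'; F -> c b F' | c F'; P -> c b | F F b | c; E' -> F E' | b b E' | ε; F' -> c F' | ε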